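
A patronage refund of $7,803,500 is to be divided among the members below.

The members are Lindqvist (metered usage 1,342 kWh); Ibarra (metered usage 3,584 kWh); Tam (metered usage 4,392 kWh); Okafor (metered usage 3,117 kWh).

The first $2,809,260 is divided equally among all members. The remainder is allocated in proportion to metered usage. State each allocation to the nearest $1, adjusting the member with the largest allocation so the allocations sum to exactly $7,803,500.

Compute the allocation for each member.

Equal tier: $2,809,260 ÷ 4 = $702,315 apiece.
Remainder $4,994,240 by metered usage (total 12,435): Lindqvist 538,984.32 → $538,984; Ibarra 1,439,433.55 → $1,439,434; Tam 1,763,948.70 → $1,763,949; Okafor 1,251,873.43 → $1,251,873.
Totals: Lindqvist $702,315 + $538,984 = $1,241,299; Ibarra $702,315 + $1,439,434 = $2,141,749; Tam $702,315 + $1,763,949 = $2,466,264; Okafor $702,315 + $1,251,873 = $1,954,188.

Lindqvist: $1,241,299 · Ibarra: $2,141,749 · Tam: $2,466,264 · Okafor: $1,954,188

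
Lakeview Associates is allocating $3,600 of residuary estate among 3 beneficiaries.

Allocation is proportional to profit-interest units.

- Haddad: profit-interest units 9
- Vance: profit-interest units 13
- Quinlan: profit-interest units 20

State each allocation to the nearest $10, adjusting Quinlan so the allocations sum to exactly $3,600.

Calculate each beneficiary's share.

Haddad: $770; Vance: $1,110; Quinlan: $1,720

Total profit-interest units = 42.
Proportional shares: Haddad 9/42 × $3,600 = 771.43; Vance 13/42 × $3,600 = 1,114.29; Quinlan 20/42 × $3,600 = 1,714.29.
Rounded to nearest $10: Haddad $770; Vance $1,110; Quinlan $1,710. Sum = $3,590.
Difference $3,600 − $3,590 = +$10 applied to Quinlan: Quinlan becomes $1,720.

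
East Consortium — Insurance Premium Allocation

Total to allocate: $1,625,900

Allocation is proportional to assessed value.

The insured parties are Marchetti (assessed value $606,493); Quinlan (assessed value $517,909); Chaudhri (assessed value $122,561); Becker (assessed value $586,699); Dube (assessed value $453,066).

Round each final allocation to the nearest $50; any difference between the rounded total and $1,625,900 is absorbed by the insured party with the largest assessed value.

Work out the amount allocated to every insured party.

Marchetti: $431,200 · Quinlan: $368,250 · Chaudhri: $87,150 · Becker: $417,150 · Dube: $322,150

Combined assessed value = 2,286,728.
Proportional shares: Marchetti 606,493/2,286,728 × $1,625,900 = 431,226.17; Quinlan 517,909/2,286,728 × $1,625,900 = 368,241.54; Chaudhri 122,561/2,286,728 × $1,625,900 = 87,142.82; Becker 586,699/2,286,728 × $1,625,900 = 417,152.33; Dube 453,066/2,286,728 × $1,625,900 = 322,137.14.
At nearest $50: Marchetti $431,250; Quinlan $368,250; Chaudhri $87,150; Becker $417,150; Dube $322,150. Sum = $1,625,950.
Difference $1,625,900 − $1,625,950 = −$50 applied to largest assessed value (Marchetti): Marchetti becomes $431,200.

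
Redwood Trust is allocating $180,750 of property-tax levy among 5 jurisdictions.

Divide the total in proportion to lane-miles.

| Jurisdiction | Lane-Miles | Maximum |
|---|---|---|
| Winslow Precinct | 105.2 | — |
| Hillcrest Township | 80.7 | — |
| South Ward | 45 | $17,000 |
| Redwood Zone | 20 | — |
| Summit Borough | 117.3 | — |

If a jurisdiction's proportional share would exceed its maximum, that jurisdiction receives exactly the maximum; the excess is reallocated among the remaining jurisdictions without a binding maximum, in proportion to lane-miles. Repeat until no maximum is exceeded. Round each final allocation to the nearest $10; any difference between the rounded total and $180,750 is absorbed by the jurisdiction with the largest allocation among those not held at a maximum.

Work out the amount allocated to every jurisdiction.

Lane-miles total: 368.2.
Pro-rata shares before constraints: Winslow Precinct 51,642.86; Hillcrest Township 39,615.77; South Ward 22,090.58; Redwood Zone 9,818.03; Summit Borough 57,582.77.
Capped: South Ward ($17,000); balance $163,750 reallocated over remaining lane-miles 323.2.
Remaining shares: Winslow Precinct 53,299.81 → $53,300; Hillcrest Township 40,886.83 → $40,890; Redwood Zone 10,133.04 → $10,130; Summit Borough 59,430.31 → $59,430.

Winslow Precinct: $53,300 | Hillcrest Township: $40,890 | South Ward: $17,000 | Redwood Zone: $10,130 | Summit Borough: $59,430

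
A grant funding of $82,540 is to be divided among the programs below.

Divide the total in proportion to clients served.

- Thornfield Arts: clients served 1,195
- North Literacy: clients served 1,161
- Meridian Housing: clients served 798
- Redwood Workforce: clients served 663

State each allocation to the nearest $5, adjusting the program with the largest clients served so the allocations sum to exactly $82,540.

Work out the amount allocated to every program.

Thornfield Arts: $25,845 · North Literacy: $25,105 · Meridian Housing: $17,255 · Redwood Workforce: $14,335

Clients served total: 3,817.
Raw shares: Thornfield Arts 1,195/3,817 × $82,540 = 25,841.05; North Literacy 1,161/3,817 × $82,540 = 25,105.83; Meridian Housing 798/3,817 × $82,540 = 17,256.20; Redwood Workforce 663/3,817 × $82,540 = 14,336.92.
After rounding ($5): Thornfield Arts $25,840; North Literacy $25,105; Meridian Housing $17,255; Redwood Workforce $14,335. Sum = $82,535.
Difference $82,540 − $82,535 = +$5 applied to largest clients served (Thornfield Arts): Thornfield Arts becomes $25,845.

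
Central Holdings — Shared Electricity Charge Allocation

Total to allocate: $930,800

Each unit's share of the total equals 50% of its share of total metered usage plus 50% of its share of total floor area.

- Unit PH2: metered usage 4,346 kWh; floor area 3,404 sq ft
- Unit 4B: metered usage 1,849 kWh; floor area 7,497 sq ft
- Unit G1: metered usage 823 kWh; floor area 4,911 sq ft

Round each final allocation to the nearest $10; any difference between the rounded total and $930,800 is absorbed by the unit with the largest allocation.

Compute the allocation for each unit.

Unit PH2: $388,400 | Unit 4B: $343,280 | Unit G1: $199,120

Metered usage total 7,018; floor area total 15,812.
Blended shares (50% metered usage + 50% floor area): Unit PH2 0.4173; Unit 4B 0.3688; Unit G1 0.2139.
Unrounded shares: Unit PH2 388,396.91; Unit 4B 343,278.55; Unit G1 199,124.54.
After rounding ($10): Unit PH2 $388,400; Unit 4B $343,280; Unit G1 $199,120. Sum = $930,800.
Sum already equals the total — no adjustment.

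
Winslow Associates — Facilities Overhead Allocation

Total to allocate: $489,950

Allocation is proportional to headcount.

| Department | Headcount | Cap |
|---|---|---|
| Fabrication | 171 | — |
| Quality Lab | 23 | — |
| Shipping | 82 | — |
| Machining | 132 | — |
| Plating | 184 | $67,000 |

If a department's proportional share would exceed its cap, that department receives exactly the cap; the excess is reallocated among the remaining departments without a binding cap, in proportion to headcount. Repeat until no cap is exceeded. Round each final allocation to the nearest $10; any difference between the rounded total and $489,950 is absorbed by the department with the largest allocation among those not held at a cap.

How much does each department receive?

Headcount total: 592.
Unconstrained shares: Fabrication 141,522.72; Quality Lab 19,035.22; Shipping 67,864.70; Machining 109,245.61; Plating 152,281.76.
Capped: Plating ($67,000); remaining pool $422,950 reallocated over remaining headcount 408.
Redistributed shares: Fabrication 177,265.81 → $177,270; Quality Lab 23,842.77 → $23,840; Shipping 85,004.66 → $85,000; Machining 136,836.76 → $136,840.

Fabrication: $177,270 | Quality Lab: $23,840 | Shipping: $85,000 | Machining: $136,840 | Plating: $67,000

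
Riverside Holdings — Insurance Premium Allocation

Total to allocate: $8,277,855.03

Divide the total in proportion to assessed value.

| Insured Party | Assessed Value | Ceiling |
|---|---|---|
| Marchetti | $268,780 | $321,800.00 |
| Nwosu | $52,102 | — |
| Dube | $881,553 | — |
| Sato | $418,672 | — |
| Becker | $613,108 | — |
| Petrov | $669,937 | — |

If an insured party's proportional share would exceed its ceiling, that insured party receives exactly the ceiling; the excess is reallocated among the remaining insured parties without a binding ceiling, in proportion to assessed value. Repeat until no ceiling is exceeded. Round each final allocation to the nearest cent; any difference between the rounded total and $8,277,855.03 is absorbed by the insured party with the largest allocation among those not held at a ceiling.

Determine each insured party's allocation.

Marchetti: $321,800.00; Nwosu: $157,293.31; Dube: $2,661,364.01; Sato: $1,263,949.63; Becker: $1,850,942.10; Petrov: $2,022,505.98

Sum of assessed value: 2,904,152.
Unconstrained shares: Marchetti 766,117.5706; Nwosu 148,509.0322; Dube 2,512,736.2257; Sato 1,193,362.5103; Becker 1,747,573.5229; Petrov 1,909,556.1683.
Capped: Marchetti ($321,800.00); residual $7,956,055.03 reallocated over remaining assessed value 2,635,372.
Redistributed shares: Nwosu 157,293.3078 → $157,293.31; Dube 2,661,364.0047 → $2,661,364.00; Sato 1,263,949.6327 → $1,263,949.63; Becker 1,850,942.1013 → $1,850,942.10; Petrov 2,022,505.9835 → $2,022,505.98.
Rounding difference +$0.01 applied to Dube → $2,661,364.01.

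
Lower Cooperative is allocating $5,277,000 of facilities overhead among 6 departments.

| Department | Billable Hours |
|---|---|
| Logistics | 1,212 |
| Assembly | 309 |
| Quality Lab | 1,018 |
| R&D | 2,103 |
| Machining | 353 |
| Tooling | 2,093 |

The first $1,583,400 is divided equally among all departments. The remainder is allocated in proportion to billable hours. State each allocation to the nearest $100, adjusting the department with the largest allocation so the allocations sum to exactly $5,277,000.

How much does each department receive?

$1,583,400 shared equally gives $263,900 per department.
Remainder $3,693,600 by billable hours (total 7,088): Logistics 631,580.59 → $631,600; Assembly 161,021.78 → $161,000; Quality Lab 530,486.00 → $530,500; R&D 1,095,886.12 → $1,095,900; Machining 183,950.45 → $184,000; Tooling 1,090,675.06 → $1,090,700.
Rounding difference −$100 on remainder applied to R&D.
Totals: Logistics $263,900 + $631,600 = $895,500; Assembly $263,900 + $161,000 = $424,900; Quality Lab $263,900 + $530,500 = $794,400; R&D $263,900 + $1,095,800 = $1,359,700; Machining $263,900 + $184,000 = $447,900; Tooling $263,900 + $1,090,700 = $1,354,600.

Logistics: $895,500 | Assembly: $424,900 | Quality Lab: $794,400 | R&D: $1,359,700 | Machining: $447,900 | Tooling: $1,354,600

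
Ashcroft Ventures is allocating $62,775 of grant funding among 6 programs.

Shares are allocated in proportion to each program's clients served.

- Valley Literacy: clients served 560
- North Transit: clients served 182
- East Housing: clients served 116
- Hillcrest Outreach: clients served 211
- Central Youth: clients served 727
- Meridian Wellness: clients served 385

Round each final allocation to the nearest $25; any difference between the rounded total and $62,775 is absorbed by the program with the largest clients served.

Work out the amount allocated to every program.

Sum of clients served: 2,181.
Pro-rata amounts: Valley Literacy 560/2,181 × $62,775 = 16,118.29; North Transit 182/2,181 × $62,775 = 5,238.45; East Housing 116/2,181 × $62,775 = 3,338.79; Hillcrest Outreach 211/2,181 × $62,775 = 6,073.14; Central Youth 727/2,181 × $62,775 = 20,925.00; Meridian Wellness 385/2,181 × $62,775 = 11,081.33.
At nearest $25: Valley Literacy $16,125; North Transit $5,250; East Housing $3,350; Hillcrest Outreach $6,075; Central Youth $20,925; Meridian Wellness $11,075. Sum = $62,800.
Difference $62,775 − $62,800 = −$25 applied to largest clients served (Central Youth): Central Youth becomes $20,900.

Valley Literacy: $16,125; North Transit: $5,250; East Housing: $3,350; Hillcrest Outreach: $6,075; Central Youth: $20,900; Meridian Wellness: $11,075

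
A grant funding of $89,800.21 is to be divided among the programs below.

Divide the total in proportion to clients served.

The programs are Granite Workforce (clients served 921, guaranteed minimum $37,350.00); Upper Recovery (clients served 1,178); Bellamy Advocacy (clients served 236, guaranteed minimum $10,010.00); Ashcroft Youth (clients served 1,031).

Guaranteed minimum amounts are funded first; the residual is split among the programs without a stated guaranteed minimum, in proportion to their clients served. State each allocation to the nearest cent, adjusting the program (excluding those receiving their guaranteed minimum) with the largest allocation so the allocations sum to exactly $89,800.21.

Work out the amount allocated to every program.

Minimums first: Granite Workforce $37,350.00; Bellamy Advocacy $10,010.00. Residual $42,440.21.
Residual split over remaining clients served 2,209: Upper Recovery 22,632.2170 → $22,632.22; Ashcroft Youth 19,807.9930 → $19,807.99.

Granite Workforce: $37,350.00 · Upper Recovery: $22,632.22 · Bellamy Advocacy: $10,010.00 · Ashcroft Youth: $19,807.99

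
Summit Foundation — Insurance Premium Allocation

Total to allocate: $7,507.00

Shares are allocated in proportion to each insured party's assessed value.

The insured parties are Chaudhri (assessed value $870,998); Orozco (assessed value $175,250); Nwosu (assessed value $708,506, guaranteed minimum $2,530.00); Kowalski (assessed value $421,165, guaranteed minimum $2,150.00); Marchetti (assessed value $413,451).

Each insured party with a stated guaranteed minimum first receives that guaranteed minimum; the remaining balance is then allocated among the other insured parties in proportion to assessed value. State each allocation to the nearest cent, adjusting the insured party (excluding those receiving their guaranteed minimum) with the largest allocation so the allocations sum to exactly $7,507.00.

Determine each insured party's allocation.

Chaudhri: $1,686.86 | Orozco: $339.41 | Nwosu: $2,530.00 | Kowalski: $2,150.00 | Marchetti: $800.73

Guaranteed amounts: Nwosu $2,530.00; Kowalski $2,150.00. Remaining pool $2,827.00.
Remaining pool split over remaining assessed value 1,459,699: Chaudhri 1,686.8624 → $1,686.86; Orozco 339.4068 → $339.41; Marchetti 800.7308 → $800.73.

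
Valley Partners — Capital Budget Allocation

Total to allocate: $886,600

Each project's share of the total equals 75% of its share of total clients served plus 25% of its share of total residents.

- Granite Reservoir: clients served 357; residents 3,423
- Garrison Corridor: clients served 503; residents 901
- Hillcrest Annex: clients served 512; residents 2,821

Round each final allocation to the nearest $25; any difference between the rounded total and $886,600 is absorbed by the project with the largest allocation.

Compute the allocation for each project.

Clients served total 1,372; residents total 7,145.
Composite weights (75% clients served + 25% residents): Granite Reservoir 0.3149; Garrison Corridor 0.3065; Hillcrest Annex 0.3786.
Proportional shares: Granite Reservoir 279,209.96; Garrison Corridor 271,733.24; Hillcrest Annex 335,656.80.
Rounded to nearest $25: Granite Reservoir $279,200; Garrison Corridor $271,725; Hillcrest Annex $335,650. Sum = $886,575.
Difference $886,600 − $886,575 = +$25 applied to largest allocation (Hillcrest Annex): Hillcrest Annex becomes $335,675.

Granite Reservoir: $279,200 | Garrison Corridor: $271,725 | Hillcrest Annex: $335,675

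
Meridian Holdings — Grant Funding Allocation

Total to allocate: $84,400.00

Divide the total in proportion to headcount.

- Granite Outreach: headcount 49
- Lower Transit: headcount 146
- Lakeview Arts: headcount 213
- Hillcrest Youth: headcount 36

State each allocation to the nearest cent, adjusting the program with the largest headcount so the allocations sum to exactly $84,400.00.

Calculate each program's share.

Granite Outreach: $9,314.41; Lower Transit: $27,753.15; Lakeview Arts: $40,489.20; Hillcrest Youth: $6,843.24

Headcount total: 49 + 146 + 213 + 36 = 444.
Raw shares: Granite Outreach 9,314.4144; Lower Transit 27,753.1532; Lakeview Arts 40,489.1892; Hillcrest Youth 6,843.2432.
At nearest cent: Granite Outreach $9,314.41; Lower Transit $27,753.15; Lakeview Arts $40,489.19; Hillcrest Youth $6,843.24. Sum = $84,399.99.
Difference $84,400.00 − $84,399.99 = +$0.01 applied to largest headcount (Lakeview Arts): Lakeview Arts becomes $40,489.20.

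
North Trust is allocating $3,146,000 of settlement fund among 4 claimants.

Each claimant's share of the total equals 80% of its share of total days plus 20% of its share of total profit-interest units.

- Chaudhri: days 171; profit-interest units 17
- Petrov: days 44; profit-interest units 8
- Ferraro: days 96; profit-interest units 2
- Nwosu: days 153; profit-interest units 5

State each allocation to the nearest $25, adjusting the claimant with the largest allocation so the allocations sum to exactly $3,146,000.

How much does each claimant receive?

Totals — days 464, profit-interest units 32.
Combined weights (80% days + 20% profit-interest units): Chaudhri 0.4011; Petrov 0.1259; Ferraro 0.1780; Nwosu 0.2950.
Raw shares: Chaudhri 1,261,790.09; Petrov 395,962.07; Ferraro 560,042.24; Nwosu 928,205.60.
At nearest $25: Chaudhri $1,261,800; Petrov $395,950; Ferraro $560,050; Nwosu $928,200. Sum = $3,146,000.
Sum already equals the total — no adjustment.

Chaudhri: $1,261,800 | Petrov: $395,950 | Ferraro: $560,050 | Nwosu: $928,200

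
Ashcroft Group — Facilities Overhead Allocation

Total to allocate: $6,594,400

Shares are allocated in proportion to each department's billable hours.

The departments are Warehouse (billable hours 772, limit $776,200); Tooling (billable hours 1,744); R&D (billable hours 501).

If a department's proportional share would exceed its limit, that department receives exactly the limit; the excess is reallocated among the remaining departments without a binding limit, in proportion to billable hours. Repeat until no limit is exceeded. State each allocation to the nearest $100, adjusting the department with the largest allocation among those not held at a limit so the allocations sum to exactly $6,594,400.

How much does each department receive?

Warehouse: $776,200; Tooling: $4,519,800; R&D: $1,298,400

Combined billable hours = 3,017.
Pro-rata shares before constraints: Warehouse 1,687,397.02; Tooling 3,811,943.52; R&D 1,095,059.46.
Held at cap: Warehouse ($776,200); balance $5,818,200 reallocated over remaining billable hours 2,245.
Remaining shares: Tooling 4,519,795.46 → $4,519,800; R&D 1,298,404.54 → $1,298,400.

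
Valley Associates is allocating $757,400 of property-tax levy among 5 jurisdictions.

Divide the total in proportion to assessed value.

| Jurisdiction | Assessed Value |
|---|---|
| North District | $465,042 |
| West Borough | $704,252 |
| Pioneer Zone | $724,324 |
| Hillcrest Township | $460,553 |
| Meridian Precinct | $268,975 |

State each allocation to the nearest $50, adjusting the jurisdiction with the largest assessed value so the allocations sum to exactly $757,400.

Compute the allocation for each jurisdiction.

North District: $134,250; West Borough: $203,350; Pioneer Zone: $209,150; Hillcrest Township: $133,000; Meridian Precinct: $77,650

Assessed value total: 465,042 + 704,252 + 724,324 + 460,553 + 268,975 = 2,623,146.
Proportional shares: North District 134,274.95; West Borough 203,343.80; Pioneer Zone 209,139.33; Hillcrest Township 132,978.81; Meridian Precinct 77,663.11.
After rounding ($50): North District $134,250; West Borough $203,350; Pioneer Zone $209,150; Hillcrest Township $133,000; Meridian Precinct $77,650. Sum = $757,400.
Rounded total matches; no reconciliation needed.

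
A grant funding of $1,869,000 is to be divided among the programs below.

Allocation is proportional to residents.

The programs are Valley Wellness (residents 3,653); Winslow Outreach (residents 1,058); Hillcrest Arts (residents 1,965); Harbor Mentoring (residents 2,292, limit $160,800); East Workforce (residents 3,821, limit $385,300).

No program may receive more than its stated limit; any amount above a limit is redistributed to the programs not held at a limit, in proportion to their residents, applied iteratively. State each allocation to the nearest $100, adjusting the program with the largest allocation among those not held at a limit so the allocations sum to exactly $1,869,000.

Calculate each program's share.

Sum of residents: 12,789.
Proportional shares (ignoring caps): Valley Wellness 533,853.86; Winslow Outreach 154,617.41; Hillcrest Arts 287,167.49; Harbor Mentoring 334,955.67; East Workforce 558,405.58.
Cap binds for Harbor Mentoring ($160,800), East Workforce ($385,300); remaining pool $1,322,900 reallocated over remaining residents 6,676.
Remaining shares: Valley Wellness 723,869.64 → $723,900; Winslow Outreach 209,650.72 → $209,700; Hillcrest Arts 389,379.64 → $389,400.
Rounding difference −$100 applied to Valley Wellness → $723,800.

Valley Wellness: $723,800; Winslow Outreach: $209,700; Hillcrest Arts: $389,400; Harbor Mentoring: $160,800; East Workforce: $385,300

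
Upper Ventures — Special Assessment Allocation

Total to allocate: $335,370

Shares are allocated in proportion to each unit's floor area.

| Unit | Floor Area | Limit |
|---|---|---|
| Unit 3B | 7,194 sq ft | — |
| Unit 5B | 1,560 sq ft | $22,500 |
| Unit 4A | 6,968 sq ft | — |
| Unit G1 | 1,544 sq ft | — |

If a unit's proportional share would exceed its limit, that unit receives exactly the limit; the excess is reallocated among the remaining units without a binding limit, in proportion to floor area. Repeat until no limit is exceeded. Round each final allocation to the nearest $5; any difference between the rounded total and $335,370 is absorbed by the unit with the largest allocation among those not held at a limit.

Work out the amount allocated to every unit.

Unit 3B: $143,310 | Unit 5B: $22,500 | Unit 4A: $138,805 | Unit G1: $30,755

Combined floor area = 17,266.
Proportional shares (ignoring caps): Unit 3B 139,734.26; Unit 5B 30,301.01; Unit 4A 135,344.50; Unit G1 29,990.23.
Held at cap: Unit 5B ($22,500); remaining pool $312,870 reallocated over remaining floor area 15,706.
Remaining shares: Unit 3B 143,307.45 → $143,305; Unit 4A 138,805.43 → $138,805; Unit G1 30,757.12 → $30,755.
Rounding difference +$5 applied to Unit 3B → $143,310.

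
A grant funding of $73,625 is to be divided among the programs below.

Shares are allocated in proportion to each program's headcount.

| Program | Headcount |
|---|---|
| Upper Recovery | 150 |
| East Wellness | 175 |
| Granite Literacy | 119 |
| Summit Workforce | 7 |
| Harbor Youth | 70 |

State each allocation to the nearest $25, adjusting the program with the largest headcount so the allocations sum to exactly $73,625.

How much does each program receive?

Upper Recovery: $21,200; East Wellness: $24,700; Granite Literacy: $16,825; Summit Workforce: $1,000; Harbor Youth: $9,900

Total headcount = 521.
Raw shares: Upper Recovery 150/521 × $73,625 = 21,197.22; East Wellness 175/521 × $73,625 = 24,730.09; Granite Literacy 119/521 × $73,625 = 16,816.46; Summit Workforce 7/521 × $73,625 = 989.20; Harbor Youth 70/521 × $73,625 = 9,892.03.
At nearest $25: Upper Recovery $21,200; East Wellness $24,725; Granite Literacy $16,825; Summit Workforce $1,000; Harbor Youth $9,900. Sum = $73,650.
Difference $73,625 − $73,650 = −$25 applied to largest headcount (East Wellness): East Wellness becomes $24,700.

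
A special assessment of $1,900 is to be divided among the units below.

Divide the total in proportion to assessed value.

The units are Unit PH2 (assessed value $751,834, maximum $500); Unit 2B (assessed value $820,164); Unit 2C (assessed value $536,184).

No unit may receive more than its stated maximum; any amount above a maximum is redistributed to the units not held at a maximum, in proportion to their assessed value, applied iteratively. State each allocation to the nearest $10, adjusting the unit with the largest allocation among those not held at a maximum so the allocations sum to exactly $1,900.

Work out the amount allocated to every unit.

Assessed value total: 2,108,182.
Pro-rata shares before constraints: Unit PH2 677.59; Unit 2B 739.17; Unit 2C 483.24.
Held at cap: Unit PH2 ($500); residual $1,400 reallocated over remaining assessed value 1,356,348.
Redistributed shares: Unit 2B 846.56 → $850; Unit 2C 553.44 → $550.

Unit PH2: $500 | Unit 2B: $850 | Unit 2C: $550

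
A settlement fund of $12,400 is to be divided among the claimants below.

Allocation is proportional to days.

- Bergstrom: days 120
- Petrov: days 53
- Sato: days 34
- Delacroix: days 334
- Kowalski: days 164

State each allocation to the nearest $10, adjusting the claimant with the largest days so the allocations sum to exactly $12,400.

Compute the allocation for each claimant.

Bergstrom: $2,110; Petrov: $930; Sato: $600; Delacroix: $5,880; Kowalski: $2,880

Combined days = 705.
Proportional shares: Bergstrom 120/705 × $12,400 = 2,110.64; Petrov 53/705 × $12,400 = 932.20; Sato 34/705 × $12,400 = 598.01; Delacroix 334/705 × $12,400 = 5,874.61; Kowalski 164/705 × $12,400 = 2,884.54.
Rounded to nearest $10: Bergstrom $2,110; Petrov $930; Sato $600; Delacroix $5,870; Kowalski $2,880. Sum = $12,390.
Difference $12,400 − $12,390 = +$10 applied to largest days (Delacroix): Delacroix becomes $5,880.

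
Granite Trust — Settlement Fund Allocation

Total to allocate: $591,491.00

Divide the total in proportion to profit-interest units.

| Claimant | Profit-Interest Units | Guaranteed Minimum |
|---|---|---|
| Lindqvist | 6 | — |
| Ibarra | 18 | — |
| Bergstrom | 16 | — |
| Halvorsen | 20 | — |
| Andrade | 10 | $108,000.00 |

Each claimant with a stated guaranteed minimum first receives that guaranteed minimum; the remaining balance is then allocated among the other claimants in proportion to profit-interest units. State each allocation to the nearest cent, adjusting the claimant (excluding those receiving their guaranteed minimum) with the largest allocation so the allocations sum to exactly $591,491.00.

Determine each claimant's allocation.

Minimums first: Andrade $108,000.00. Residual $483,491.00.
Residual split over remaining profit-interest units 60: Lindqvist 48,349.1000 → $48,349.10; Ibarra 145,047.3000 → $145,047.30; Bergstrom 128,930.9333 → $128,930.93; Halvorsen 161,163.6667 → $161,163.67.

Lindqvist: $48,349.10 | Ibarra: $145,047.30 | Bergstrom: $128,930.93 | Halvorsen: $161,163.67 | Andrade: $108,000.00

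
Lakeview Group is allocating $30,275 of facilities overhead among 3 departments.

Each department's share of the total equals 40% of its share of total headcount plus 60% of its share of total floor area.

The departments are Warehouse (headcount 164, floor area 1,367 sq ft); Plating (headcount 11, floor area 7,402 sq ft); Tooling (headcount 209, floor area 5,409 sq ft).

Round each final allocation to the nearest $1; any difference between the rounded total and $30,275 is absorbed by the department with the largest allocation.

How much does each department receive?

Warehouse: $6,923; Plating: $9,830; Tooling: $13,522

Totals — headcount 384, floor area 14,178.
Blended shares (40% headcount + 60% floor area): Warehouse 0.2287; Plating 0.3247; Tooling 0.4466.
Unrounded shares: Warehouse 6,923.39; Plating 9,830.42; Tooling 13,521.19.
After rounding ($1): Warehouse $6,923; Plating $9,830; Tooling $13,521. Sum = $30,274.
Difference $30,275 − $30,274 = +$1 applied to largest allocation (Tooling): Tooling becomes $13,522.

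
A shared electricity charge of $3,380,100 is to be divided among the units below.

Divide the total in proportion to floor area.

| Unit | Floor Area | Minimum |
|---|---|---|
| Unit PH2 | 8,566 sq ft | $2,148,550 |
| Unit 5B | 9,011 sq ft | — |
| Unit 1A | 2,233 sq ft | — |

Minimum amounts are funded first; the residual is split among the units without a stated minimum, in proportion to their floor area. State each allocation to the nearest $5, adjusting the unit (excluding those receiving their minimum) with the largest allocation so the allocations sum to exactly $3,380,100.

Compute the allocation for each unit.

Unit PH2: $2,148,550 | Unit 5B: $986,970 | Unit 1A: $244,580

Fund the minimums — Unit PH2 $2,148,550. Remaining pool $1,231,550.
Remaining pool split over remaining floor area 11,244: Unit 5B 986,970.57 → $986,970; Unit 1A 244,579.43 → $244,580.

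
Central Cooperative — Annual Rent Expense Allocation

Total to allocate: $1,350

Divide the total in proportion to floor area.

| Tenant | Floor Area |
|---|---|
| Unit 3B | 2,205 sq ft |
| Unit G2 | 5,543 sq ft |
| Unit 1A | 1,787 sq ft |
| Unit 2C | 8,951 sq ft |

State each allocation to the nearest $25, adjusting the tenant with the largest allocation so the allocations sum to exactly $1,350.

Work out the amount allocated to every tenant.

Unit 3B: $150 | Unit G2: $400 | Unit 1A: $125 | Unit 2C: $675

Combined floor area = 18,486.
Raw shares: Unit 3B 2,205/18,486 × $1,350 = 161.03; Unit G2 5,543/18,486 × $1,350 = 404.80; Unit 1A 1,787/18,486 × $1,350 = 130.50; Unit 2C 8,951/18,486 × $1,350 = 653.68.
Rounded to nearest $25: Unit 3B $150; Unit G2 $400; Unit 1A $125; Unit 2C $650. Sum = $1,325.
Difference $1,350 − $1,325 = +$25 applied to largest allocation (Unit 2C): Unit 2C becomes $675.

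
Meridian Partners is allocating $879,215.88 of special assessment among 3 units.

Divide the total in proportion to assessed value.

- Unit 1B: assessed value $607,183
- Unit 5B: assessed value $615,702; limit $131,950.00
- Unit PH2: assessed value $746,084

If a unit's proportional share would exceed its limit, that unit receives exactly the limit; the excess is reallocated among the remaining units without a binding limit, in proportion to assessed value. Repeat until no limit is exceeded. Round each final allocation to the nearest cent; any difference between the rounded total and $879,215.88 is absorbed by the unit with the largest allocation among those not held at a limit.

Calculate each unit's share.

Unit 1B: $335,282.79 | Unit 5B: $131,950.00 | Unit PH2: $411,983.09

Combined assessed value = 1,968,969.
Unconstrained shares: Unit 1B 271,129.1725; Unit 5B 274,933.2142; Unit PH2 333,153.4933.
Cap binds for Unit 5B ($131,950.00); residual $747,265.88 reallocated over remaining assessed value 1,353,267.
Shares after redistribution: Unit 1B 335,282.7925 → $335,282.79; Unit PH2 411,983.0875 → $411,983.09.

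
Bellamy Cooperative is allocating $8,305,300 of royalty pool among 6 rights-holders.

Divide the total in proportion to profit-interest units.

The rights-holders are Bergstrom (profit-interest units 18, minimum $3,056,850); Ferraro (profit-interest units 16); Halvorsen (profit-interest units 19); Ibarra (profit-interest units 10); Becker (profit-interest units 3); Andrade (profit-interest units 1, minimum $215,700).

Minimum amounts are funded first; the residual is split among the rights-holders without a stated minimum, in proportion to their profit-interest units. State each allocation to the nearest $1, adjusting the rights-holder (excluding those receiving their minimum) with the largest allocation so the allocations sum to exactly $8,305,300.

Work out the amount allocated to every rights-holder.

Fund the minimums — Bergstrom $3,056,850; Andrade $215,700. Remaining pool $5,032,750.
Remaining pool split over remaining profit-interest units 48: Ferraro 1,677,583.33 → $1,677,583; Halvorsen 1,992,130.21 → $1,992,130; Ibarra 1,048,489.58 → $1,048,490; Becker 314,546.88 → $314,547.

Bergstrom: $3,056,850; Ferraro: $1,677,583; Halvorsen: $1,992,130; Ibarra: $1,048,490; Becker: $314,547; Andrade: $215,700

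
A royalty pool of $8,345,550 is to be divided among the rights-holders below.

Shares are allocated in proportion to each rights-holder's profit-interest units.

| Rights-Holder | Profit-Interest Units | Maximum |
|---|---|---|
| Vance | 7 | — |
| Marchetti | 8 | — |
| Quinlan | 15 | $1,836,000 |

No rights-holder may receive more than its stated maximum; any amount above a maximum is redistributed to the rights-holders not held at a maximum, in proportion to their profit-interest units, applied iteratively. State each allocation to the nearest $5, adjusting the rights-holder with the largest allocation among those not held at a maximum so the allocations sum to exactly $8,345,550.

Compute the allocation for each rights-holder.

Profit-interest units total: 30.
Proportional shares (ignoring caps): Vance 1,947,295.00; Marchetti 2,225,480.00; Quinlan 4,172,775.00.
Capped: Quinlan ($1,836,000); remaining pool $6,509,550 reallocated over remaining profit-interest units 15.
Remaining shares: Vance 3,037,790.00 → $3,037,790; Marchetti 3,471,760.00 → $3,471,760.

Vance: $3,037,790 · Marchetti: $3,471,760 · Quinlan: $1,836,000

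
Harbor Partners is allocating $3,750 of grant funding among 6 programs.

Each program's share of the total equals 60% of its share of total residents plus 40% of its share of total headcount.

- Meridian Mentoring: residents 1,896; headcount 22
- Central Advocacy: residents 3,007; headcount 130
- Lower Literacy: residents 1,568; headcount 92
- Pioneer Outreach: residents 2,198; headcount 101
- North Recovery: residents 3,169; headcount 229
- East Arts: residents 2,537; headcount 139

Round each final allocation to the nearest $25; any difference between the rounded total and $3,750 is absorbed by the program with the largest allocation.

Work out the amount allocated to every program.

Totals — residents 14,375, headcount 713.
Combined weights (60% residents + 40% headcount): Meridian Mentoring 0.0915; Central Advocacy 0.1984; Lower Literacy 0.1171; Pioneer Outreach 0.1484; North Recovery 0.2607; East Arts 0.1839.
Raw shares: Meridian Mentoring 343.05; Central Advocacy 744.15; Lower Literacy 438.97; Pioneer Outreach 556.52; North Recovery 977.78; East Arts 689.52.
After rounding ($25): Meridian Mentoring $350; Central Advocacy $750; Lower Literacy $450; Pioneer Outreach $550; North Recovery $975; East Arts $700. Sum = $3,775.
Difference $3,750 − $3,775 = −$25 applied to largest allocation (North Recovery): North Recovery becomes $950.

Meridian Mentoring: $350; Central Advocacy: $750; Lower Literacy: $450; Pioneer Outreach: $550; North Recovery: $950; East Arts: $700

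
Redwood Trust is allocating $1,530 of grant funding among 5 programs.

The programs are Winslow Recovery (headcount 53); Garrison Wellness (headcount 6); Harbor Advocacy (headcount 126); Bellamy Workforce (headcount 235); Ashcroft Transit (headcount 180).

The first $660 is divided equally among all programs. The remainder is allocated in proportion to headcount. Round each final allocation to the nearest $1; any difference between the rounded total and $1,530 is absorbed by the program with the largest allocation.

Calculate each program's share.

Winslow Recovery: $209 | Garrison Wellness: $141 | Harbor Advocacy: $315 | Bellamy Workforce: $472 | Ashcroft Transit: $393

First tranche $660 split equally: $132 each.
Remainder $870 by headcount (total 600): Winslow Recovery 76.85 → $77; Garrison Wellness 8.70 → $9; Harbor Advocacy 182.70 → $183; Bellamy Workforce 340.75 → $341; Ashcroft Transit 261.00 → $261.
Rounding difference −$1 on remainder applied to Bellamy Workforce.
Totals: Winslow Recovery $132 + $77 = $209; Garrison Wellness $132 + $9 = $141; Harbor Advocacy $132 + $183 = $315; Bellamy Workforce $132 + $340 = $472; Ashcroft Transit $132 + $261 = $393.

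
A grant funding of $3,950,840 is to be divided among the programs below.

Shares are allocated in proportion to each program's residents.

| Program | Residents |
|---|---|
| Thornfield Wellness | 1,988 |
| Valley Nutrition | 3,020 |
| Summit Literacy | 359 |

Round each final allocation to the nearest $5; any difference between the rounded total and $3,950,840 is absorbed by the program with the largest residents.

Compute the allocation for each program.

Thornfield Wellness: $1,463,440; Valley Nutrition: $2,223,125; Summit Literacy: $264,275

Combined residents = 5,367.
Unrounded shares: Thornfield Wellness 1,988/5,367 × $3,950,840 = 1,463,437.66; Valley Nutrition 3,020/5,367 × $3,950,840 = 2,223,129.64; Summit Literacy 359/5,367 × $3,950,840 = 264,272.70.
At nearest $5: Thornfield Wellness $1,463,440; Valley Nutrition $2,223,130; Summit Literacy $264,275. Sum = $3,950,845.
Difference $3,950,840 − $3,950,845 = −$5 applied to largest residents (Valley Nutrition): Valley Nutrition becomes $2,223,125.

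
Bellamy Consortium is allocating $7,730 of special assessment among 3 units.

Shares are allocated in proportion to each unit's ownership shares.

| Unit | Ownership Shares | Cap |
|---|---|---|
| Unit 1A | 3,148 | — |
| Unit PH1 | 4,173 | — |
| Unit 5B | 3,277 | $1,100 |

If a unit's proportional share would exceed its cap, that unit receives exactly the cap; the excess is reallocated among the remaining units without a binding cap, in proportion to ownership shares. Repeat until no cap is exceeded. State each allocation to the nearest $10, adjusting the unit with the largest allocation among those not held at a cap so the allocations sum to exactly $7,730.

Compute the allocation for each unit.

Total ownership shares = 10,598.
Proportional shares (ignoring caps): Unit 1A 2,296.10; Unit PH1 3,043.71; Unit 5B 2,390.19.
Held at cap: Unit 5B ($1,100); balance $6,630 reallocated over remaining ownership shares 7,321.
Redistributed shares: Unit 1A 2,850.87 → $2,850; Unit PH1 3,779.13 → $3,780.

Unit 1A: $2,850; Unit PH1: $3,780; Unit 5B: $1,100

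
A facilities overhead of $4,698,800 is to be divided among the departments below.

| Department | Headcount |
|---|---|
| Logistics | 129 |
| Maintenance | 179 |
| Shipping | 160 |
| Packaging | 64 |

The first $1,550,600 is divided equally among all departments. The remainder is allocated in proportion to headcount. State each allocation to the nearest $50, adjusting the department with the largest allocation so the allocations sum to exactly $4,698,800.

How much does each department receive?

First tranche $1,550,600 split equally: $387,650 each.
Remainder $3,148,200 by headcount (total 532): Logistics 763,379.32 → $763,400; Maintenance 1,059,262.78 → $1,059,250; Shipping 946,827.07 → $946,850; Packaging 378,730.83 → $378,750.
Rounding difference −$50 on remainder applied to Maintenance.
Totals: Logistics $387,650 + $763,400 = $1,151,050; Maintenance $387,650 + $1,059,200 = $1,446,850; Shipping $387,650 + $946,850 = $1,334,500; Packaging $387,650 + $378,750 = $766,400.

Logistics: $1,151,050; Maintenance: $1,446,850; Shipping: $1,334,500; Packaging: $766,400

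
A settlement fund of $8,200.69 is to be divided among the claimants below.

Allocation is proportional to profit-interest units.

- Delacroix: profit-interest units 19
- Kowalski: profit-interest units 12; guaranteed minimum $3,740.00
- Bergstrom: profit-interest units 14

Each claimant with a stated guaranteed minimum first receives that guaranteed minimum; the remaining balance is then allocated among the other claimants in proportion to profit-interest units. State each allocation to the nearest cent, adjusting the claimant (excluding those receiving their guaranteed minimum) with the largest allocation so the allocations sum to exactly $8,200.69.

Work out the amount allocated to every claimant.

Fund the minimums — Kowalski $3,740.00. Balance $4,460.69.
Balance split over remaining profit-interest units 33: Delacroix 2,568.2761 → $2,568.28; Bergstrom 1,892.4139 → $1,892.41.

Delacroix: $2,568.28; Kowalski: $3,740.00; Bergstrom: $1,892.41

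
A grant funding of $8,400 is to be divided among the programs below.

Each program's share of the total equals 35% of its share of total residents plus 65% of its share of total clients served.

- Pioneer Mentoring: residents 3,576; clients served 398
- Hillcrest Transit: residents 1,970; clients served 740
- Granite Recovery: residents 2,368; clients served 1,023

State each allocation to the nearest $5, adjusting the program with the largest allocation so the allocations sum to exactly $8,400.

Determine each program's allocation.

Residents total 7,914; clients served total 2,161.
Blended shares (35% residents + 65% clients served): Pioneer Mentoring 0.2779; Hillcrest Transit 0.3097; Granite Recovery 0.4124.
Unrounded shares: Pioneer Mentoring 2,334.05; Hillcrest Transit 2,601.53; Granite Recovery 3,464.42.
At nearest $5: Pioneer Mentoring $2,335; Hillcrest Transit $2,600; Granite Recovery $3,465. Sum = $8,400.
Rounded total matches; no reconciliation needed.

Pioneer Mentoring: $2,335; Hillcrest Transit: $2,600; Granite Recovery: $3,465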